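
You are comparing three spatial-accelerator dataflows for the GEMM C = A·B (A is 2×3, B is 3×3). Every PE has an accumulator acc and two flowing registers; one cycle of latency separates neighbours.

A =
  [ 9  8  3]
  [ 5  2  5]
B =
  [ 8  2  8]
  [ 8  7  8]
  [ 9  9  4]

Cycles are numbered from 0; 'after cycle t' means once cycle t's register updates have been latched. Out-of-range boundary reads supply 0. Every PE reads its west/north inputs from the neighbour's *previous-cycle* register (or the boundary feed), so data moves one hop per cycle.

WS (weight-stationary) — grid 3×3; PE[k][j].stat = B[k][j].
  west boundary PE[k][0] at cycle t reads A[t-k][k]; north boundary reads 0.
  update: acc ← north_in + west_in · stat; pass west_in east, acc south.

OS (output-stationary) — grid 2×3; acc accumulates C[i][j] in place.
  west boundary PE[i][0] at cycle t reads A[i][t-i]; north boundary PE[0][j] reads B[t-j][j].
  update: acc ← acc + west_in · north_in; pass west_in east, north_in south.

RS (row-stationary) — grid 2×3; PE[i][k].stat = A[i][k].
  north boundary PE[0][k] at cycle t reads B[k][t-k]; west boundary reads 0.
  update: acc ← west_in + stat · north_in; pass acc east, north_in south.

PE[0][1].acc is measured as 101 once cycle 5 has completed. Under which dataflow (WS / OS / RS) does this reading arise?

Under WS (3×3), PE[0][1]:
  [0] (0,1) acc=0 (h:0 v:0)
  [1] (0,1) acc=18 (h:9 v:18)
  [2] (0,1) acc=10 (h:5 v:10)
  [3] (0,1) acc=0 (h:0 v:0)
  [4] (0,1) acc=0 (h:0 v:0)
  [5] (0,1) acc=0 (h:0 v:0)
Under OS (2×3), PE[0][1]:
  [0] (0,1) acc=0 (h:0 v:0)
  [1] (0,1) acc=18 (h:9 v:2)
  [2] (0,1) acc=74 (h:8 v:7)
  [3] (0,1) acc=101 (h:3 v:9)
  [4] (0,1) acc=101 (h:0 v:0)
  [5] (0,1) acc=101 (h:0 v:0)
Under RS (2×3), PE[0][1]:
  [0] (0,1) acc=0 (h:0 v:0)
  [1] (0,1) acc=136 (h:136 v:8)
  [2] (0,1) acc=74 (h:74 v:7)
  [3] (0,1) acc=136 (h:136 v:8)
  [4] (0,1) acc=0 (h:0 v:0)
  [5] (0,1) acc=0 (h:0 v:0)

dataflow = OS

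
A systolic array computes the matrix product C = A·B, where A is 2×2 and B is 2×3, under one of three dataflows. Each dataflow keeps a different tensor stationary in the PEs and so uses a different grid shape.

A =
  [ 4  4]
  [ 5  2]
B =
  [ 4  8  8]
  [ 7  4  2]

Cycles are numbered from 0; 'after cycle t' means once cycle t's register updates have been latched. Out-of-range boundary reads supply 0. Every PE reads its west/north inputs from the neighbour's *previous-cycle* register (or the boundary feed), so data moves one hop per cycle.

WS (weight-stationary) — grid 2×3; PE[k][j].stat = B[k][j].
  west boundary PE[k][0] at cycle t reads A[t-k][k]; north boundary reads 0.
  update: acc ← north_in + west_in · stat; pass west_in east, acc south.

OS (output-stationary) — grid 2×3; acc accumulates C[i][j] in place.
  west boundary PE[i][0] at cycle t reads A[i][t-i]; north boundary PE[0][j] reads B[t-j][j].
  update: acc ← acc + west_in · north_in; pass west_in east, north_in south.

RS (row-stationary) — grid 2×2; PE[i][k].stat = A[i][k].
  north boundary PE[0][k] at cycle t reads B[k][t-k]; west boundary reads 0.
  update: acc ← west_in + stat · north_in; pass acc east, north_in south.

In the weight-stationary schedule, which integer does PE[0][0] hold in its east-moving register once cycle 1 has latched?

WS (2×3). Following PE[0][0] plus its west/north inputs:
  [0] (0,0) acc=16 (h:4 v:16)
  [1] (0,0) acc=20 (h:5 v:20)

register = 5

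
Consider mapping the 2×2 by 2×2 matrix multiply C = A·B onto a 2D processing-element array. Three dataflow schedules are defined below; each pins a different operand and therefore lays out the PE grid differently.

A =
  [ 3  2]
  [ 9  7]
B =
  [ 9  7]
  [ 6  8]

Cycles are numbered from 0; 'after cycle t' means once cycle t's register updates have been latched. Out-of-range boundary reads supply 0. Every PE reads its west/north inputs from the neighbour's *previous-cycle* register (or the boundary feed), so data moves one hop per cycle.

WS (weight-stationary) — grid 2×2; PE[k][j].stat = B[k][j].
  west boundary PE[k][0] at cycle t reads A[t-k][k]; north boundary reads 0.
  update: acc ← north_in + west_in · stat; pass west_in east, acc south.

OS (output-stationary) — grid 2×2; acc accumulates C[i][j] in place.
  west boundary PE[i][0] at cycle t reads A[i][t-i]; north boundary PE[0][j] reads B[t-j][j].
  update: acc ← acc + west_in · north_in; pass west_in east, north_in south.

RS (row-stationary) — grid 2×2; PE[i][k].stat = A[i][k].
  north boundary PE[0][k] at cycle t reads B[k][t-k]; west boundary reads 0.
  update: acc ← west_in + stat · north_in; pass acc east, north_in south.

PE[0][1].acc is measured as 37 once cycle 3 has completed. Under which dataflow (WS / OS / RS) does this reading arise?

WS (2×2 grid), PE[0][1]:
  after 0 — PE[0][1] acc=0, pass-E 0, pass-S 0
  after 1 — PE[0][1] acc=21, pass-E 3, pass-S 21
  after 2 — PE[0][1] acc=63, pass-E 9, pass-S 63
  after 3 — PE[0][1] acc=0, pass-E 0, pass-S 0
OS (2×2 grid), PE[0][1]:
  after 0 — PE[0][1] acc=0, pass-E 0, pass-S 0
  after 1 — PE[0][1] acc=21, pass-E 3, pass-S 7
  after 2 — PE[0][1] acc=37, pass-E 2, pass-S 8
  after 3 — PE[0][1] acc=37, pass-E 0, pass-S 0
RS (2×2 grid), PE[0][1]:
  after 0 — PE[0][1] acc=0, pass-E 0, pass-S 0
  after 1 — PE[0][1] acc=39, pass-E 39, pass-S 6
  after 2 — PE[0][1] acc=37, pass-E 37, pass-S 8
  after 3 — PE[0][1] acc=0, pass-E 0, pass-S 0

dataflow = OS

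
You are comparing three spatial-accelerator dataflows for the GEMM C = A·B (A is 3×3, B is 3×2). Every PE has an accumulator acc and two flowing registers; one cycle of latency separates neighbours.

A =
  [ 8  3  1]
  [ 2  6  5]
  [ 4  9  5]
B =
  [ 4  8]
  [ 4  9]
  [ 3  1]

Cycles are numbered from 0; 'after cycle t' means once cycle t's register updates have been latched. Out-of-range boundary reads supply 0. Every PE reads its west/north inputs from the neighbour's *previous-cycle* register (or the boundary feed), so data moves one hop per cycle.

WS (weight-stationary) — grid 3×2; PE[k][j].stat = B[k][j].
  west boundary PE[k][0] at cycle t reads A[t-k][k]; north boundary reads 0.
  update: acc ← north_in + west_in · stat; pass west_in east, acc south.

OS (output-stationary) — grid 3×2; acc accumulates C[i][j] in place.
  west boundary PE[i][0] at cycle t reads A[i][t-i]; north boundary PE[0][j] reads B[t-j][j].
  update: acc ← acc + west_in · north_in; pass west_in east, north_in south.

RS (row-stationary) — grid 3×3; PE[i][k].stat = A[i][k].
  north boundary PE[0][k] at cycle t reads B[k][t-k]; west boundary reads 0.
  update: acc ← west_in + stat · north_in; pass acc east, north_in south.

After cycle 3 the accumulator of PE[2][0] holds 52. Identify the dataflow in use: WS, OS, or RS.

dataflow = OS

WS [3×2] PE[2][0] across cycles:
  c0 r2c0: 0 / 0 / 0
  c1 r2c0: 0 / 0 / 0
  c2 r2c0: 47 / 1 / 47
  c3 r2c0: 47 / 5 / 47
OS [3×2] PE[2][0] across cycles:
  c0 r2c0: 0 / 0 / 0
  c1 r2c0: 0 / 0 / 0
  c2 r2c0: 16 / 4 / 4
  c3 r2c0: 52 / 9 / 4
RS [3×3] PE[2][0] across cycles:
  c0 r2c0: 0 / 0 / 0
  c1 r2c0: 0 / 0 / 0
  c2 r2c0: 16 / 16 / 4
  c3 r2c0: 32 / 32 / 8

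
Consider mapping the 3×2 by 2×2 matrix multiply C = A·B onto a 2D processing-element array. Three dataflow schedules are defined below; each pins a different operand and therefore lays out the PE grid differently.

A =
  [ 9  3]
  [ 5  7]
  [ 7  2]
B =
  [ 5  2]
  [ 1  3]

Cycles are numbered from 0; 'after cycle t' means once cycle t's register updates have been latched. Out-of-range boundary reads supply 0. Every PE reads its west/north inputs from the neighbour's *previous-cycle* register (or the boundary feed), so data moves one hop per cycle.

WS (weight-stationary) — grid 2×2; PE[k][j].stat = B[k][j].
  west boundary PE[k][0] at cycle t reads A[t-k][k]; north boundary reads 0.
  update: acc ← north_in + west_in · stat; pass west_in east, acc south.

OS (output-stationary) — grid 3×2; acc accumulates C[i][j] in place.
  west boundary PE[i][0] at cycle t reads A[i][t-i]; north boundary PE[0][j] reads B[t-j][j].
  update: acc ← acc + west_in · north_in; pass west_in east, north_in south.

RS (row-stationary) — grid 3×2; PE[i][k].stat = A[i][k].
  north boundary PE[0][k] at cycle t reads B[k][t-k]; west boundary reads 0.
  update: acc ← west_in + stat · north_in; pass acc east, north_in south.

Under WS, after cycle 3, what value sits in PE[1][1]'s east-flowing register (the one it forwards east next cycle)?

WS 2×2: PE[1][1] cycle-by-cycle (with neighbour feeds):
  t=0 PE[0][1]: acc=0 h=0 v=0
  t=0 PE[1][0]: acc=0 h=0 v=0
  t=0 PE[1][1]: acc=0 h=0 v=0
  t=1 PE[0][1]: acc=18 h=9 v=18
  t=1 PE[1][0]: acc=48 h=3 v=48
  t=1 PE[1][1]: acc=0 h=0 v=0
  t=2 PE[0][1]: acc=10 h=5 v=10
  t=2 PE[1][0]: acc=32 h=7 v=32
  t=2 PE[1][1]: acc=27 h=3 v=27
  t=3 PE[0][1]: acc=14 h=7 v=14
  t=3 PE[1][0]: acc=37 h=2 v=37
  t=3 PE[1][1]: acc=31 h=7 v=31

register = 7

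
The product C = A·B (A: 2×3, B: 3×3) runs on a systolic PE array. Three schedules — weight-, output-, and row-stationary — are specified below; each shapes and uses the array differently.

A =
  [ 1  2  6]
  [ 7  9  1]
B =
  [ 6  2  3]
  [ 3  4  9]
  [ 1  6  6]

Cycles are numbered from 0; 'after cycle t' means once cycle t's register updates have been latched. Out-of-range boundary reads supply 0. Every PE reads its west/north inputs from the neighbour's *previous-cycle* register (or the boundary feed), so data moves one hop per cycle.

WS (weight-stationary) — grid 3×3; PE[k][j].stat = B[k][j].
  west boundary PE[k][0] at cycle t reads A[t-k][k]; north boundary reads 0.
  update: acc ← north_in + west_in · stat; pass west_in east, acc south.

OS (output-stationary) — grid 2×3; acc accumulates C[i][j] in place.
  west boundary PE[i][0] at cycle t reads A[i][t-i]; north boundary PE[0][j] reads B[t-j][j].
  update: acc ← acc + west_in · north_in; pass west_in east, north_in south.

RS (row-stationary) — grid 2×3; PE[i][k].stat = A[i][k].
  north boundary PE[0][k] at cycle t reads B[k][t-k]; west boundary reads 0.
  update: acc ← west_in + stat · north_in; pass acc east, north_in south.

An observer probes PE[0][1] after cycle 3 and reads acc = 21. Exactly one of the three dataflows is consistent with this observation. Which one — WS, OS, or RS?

— WS: 3×3; PE[0][1] trace:
  c0 r0c1: 0 / 0 / 0
  c1 r0c1: 2 / 1 / 2
  c2 r0c1: 14 / 7 / 14
  c3 r0c1: 0 / 0 / 0
— OS: 2×3; PE[0][1] trace:
  c0 r0c1: 0 / 0 / 0
  c1 r0c1: 2 / 1 / 2
  c2 r0c1: 10 / 2 / 4
  c3 r0c1: 46 / 6 / 6
— RS: 2×3; PE[0][1] trace:
  c0 r0c1: 0 / 0 / 0
  c1 r0c1: 12 / 12 / 3
  c2 r0c1: 10 / 10 / 4
  c3 r0c1: 21 / 21 / 9

dataflow = RS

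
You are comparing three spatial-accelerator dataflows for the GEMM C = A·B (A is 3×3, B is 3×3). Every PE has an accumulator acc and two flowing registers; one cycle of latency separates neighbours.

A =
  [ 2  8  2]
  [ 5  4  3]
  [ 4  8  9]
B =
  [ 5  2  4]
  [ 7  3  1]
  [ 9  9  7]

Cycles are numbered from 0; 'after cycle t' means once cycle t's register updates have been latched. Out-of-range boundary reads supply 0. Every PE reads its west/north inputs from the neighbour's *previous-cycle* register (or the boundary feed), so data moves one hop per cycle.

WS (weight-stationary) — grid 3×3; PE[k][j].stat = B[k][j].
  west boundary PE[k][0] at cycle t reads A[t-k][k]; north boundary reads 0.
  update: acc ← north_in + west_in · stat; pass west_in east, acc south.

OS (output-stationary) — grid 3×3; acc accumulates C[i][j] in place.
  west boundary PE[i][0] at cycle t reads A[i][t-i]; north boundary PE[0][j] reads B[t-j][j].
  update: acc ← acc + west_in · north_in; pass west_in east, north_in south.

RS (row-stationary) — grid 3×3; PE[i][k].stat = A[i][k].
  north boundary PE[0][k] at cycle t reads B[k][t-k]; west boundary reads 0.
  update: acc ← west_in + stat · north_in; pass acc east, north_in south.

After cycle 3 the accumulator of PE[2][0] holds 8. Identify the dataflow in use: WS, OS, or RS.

dataflow = RS

Under WS (3×3), PE[2][0]:
  [0] (2,0) acc=0 (h:0 v:0)
  [1] (2,0) acc=0 (h:0 v:0)
  [2] (2,0) acc=84 (h:2 v:84)
  [3] (2,0) acc=80 (h:3 v:80)
Under OS (3×3), PE[2][0]:
  [0] (2,0) acc=0 (h:0 v:0)
  [1] (2,0) acc=0 (h:0 v:0)
  [2] (2,0) acc=20 (h:4 v:5)
  [3] (2,0) acc=76 (h:8 v:7)
Under RS (3×3), PE[2][0]:
  [0] (2,0) acc=0 (h:0 v:0)
  [1] (2,0) acc=0 (h:0 v:0)
  [2] (2,0) acc=20 (h:20 v:5)
  [3] (2,0) acc=8 (h:8 v:2)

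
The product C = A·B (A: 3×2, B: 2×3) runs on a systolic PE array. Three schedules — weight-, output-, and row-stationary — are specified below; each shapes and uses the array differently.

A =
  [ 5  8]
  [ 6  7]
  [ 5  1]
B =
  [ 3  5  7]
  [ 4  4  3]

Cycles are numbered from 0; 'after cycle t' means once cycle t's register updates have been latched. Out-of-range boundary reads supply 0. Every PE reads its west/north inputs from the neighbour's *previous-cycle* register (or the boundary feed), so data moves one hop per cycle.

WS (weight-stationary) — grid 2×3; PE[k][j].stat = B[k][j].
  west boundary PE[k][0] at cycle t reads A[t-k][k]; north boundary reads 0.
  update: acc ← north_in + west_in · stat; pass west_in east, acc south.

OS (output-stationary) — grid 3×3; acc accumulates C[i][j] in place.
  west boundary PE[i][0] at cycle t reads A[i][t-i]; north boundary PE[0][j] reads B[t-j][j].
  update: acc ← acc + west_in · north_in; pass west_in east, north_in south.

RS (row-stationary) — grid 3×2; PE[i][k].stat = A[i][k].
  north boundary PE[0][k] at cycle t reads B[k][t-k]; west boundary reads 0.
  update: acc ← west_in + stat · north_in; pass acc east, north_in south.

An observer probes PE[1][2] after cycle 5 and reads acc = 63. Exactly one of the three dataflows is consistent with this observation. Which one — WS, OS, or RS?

dataflow = OS

— WS: 2×3; PE[1][2] trace:
  t=0 PE[1][2]: acc=0 h=0 v=0
  t=1 PE[1][2]: acc=0 h=0 v=0
  t=2 PE[1][2]: acc=0 h=0 v=0
  t=3 PE[1][2]: acc=59 h=8 v=59
  t=4 PE[1][2]: acc=63 h=7 v=63
  t=5 PE[1][2]: acc=38 h=1 v=38
— OS: 3×3; PE[1][2] trace:
  t=0 PE[1][2]: acc=0 h=0 v=0
  t=1 PE[1][2]: acc=0 h=0 v=0
  t=2 PE[1][2]: acc=0 h=0 v=0
  t=3 PE[1][2]: acc=42 h=6 v=7
  t=4 PE[1][2]: acc=63 h=7 v=3
  t=5 PE[1][2]: acc=63 h=0 v=0
— RS: 3×2 array has no PE[1][2].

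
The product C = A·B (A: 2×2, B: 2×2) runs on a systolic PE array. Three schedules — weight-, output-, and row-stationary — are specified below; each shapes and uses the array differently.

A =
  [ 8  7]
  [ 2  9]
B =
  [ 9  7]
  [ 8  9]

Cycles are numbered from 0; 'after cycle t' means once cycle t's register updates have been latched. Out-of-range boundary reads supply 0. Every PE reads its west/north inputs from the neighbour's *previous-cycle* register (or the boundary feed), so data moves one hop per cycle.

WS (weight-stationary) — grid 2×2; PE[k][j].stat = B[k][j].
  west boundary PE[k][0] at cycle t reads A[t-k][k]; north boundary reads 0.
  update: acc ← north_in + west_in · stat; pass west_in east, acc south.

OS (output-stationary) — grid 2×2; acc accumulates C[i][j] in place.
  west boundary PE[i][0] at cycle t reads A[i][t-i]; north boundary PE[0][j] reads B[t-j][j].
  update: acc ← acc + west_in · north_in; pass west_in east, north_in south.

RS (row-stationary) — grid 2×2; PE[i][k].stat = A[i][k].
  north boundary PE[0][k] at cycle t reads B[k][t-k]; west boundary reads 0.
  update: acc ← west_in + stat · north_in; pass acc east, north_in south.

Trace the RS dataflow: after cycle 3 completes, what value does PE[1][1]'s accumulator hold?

PE[1][1].acc = 95

Tracing RS — 2×2 array, target PE[1][1]:
  c0 r0c1: 0 / 0 / 0
  c0 r1c0: 0 / 0 / 0
  c0 r1c1: 0 / 0 / 0
  c1 r0c1: 128 / 128 / 8
  c1 r1c0: 18 / 18 / 9
  c1 r1c1: 0 / 0 / 0
  c2 r0c1: 119 / 119 / 9
  c2 r1c0: 14 / 14 / 7
  c2 r1c1: 90 / 90 / 8
  c3 r0c1: 0 / 0 / 0
  c3 r1c0: 0 / 0 / 0
  c3 r1c1: 95 / 95 / 9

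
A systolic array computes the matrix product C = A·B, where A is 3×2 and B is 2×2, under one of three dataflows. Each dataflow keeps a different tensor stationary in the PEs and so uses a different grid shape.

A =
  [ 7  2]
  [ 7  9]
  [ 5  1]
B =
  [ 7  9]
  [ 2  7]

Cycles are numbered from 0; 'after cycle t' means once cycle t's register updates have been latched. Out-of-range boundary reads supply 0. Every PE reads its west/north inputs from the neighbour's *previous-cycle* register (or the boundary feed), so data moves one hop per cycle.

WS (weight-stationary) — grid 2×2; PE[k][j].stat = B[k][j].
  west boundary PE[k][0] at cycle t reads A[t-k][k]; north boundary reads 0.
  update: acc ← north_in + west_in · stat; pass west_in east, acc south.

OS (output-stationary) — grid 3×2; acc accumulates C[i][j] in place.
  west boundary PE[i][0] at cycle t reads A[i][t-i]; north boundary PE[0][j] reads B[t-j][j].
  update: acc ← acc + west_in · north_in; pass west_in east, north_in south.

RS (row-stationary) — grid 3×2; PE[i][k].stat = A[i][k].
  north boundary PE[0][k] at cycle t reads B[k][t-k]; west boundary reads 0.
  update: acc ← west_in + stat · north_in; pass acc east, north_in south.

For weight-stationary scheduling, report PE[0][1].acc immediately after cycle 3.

PE[0][1].acc = 45

WS 2×2: PE[0][1] cycle-by-cycle (with neighbour feeds):
  0: (0,0).acc=49  regs=<7,49>
  0: (0,1).acc=0  regs=<0,0>
  1: (0,0).acc=49  regs=<7,49>
  1: (0,1).acc=63  regs=<7,63>
  2: (0,0).acc=35  regs=<5,35>
  2: (0,1).acc=63  regs=<7,63>
  3: (0,0).acc=0  regs=<0,0>
  3: (0,1).acc=45  regs=<5,45>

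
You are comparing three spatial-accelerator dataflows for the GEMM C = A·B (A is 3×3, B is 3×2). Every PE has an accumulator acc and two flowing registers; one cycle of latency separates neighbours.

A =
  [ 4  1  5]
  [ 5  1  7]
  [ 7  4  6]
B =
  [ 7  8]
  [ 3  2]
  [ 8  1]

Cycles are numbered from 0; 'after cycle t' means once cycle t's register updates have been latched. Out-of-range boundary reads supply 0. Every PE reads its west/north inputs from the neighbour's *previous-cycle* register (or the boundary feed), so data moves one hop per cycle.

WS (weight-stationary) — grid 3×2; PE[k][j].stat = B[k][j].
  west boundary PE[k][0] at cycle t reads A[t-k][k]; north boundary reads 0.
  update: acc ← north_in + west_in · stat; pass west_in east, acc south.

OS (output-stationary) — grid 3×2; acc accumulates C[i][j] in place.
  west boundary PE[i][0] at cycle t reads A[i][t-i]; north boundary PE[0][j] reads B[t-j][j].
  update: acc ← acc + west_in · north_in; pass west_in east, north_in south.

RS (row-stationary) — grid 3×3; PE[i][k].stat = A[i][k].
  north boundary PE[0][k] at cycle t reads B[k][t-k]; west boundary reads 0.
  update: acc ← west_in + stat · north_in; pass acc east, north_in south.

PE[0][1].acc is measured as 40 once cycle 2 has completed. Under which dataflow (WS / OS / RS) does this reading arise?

dataflow = WS

WS (3×2 grid), PE[0][1]:
  after 0 — PE[0][1] acc=0, pass-E 0, pass-S 0
  after 1 — PE[0][1] acc=32, pass-E 4, pass-S 32
  after 2 — PE[0][1] acc=40, pass-E 5, pass-S 40
OS (3×2 grid), PE[0][1]:
  after 0 — PE[0][1] acc=0, pass-E 0, pass-S 0
  after 1 — PE[0][1] acc=32, pass-E 4, pass-S 8
  after 2 — PE[0][1] acc=34, pass-E 1, pass-S 2
RS (3×3 grid), PE[0][1]:
  after 0 — PE[0][1] acc=0, pass-E 0, pass-S 0
  after 1 — PE[0][1] acc=31, pass-E 31, pass-S 3
  after 2 — PE[0][1] acc=34, pass-E 34, pass-S 2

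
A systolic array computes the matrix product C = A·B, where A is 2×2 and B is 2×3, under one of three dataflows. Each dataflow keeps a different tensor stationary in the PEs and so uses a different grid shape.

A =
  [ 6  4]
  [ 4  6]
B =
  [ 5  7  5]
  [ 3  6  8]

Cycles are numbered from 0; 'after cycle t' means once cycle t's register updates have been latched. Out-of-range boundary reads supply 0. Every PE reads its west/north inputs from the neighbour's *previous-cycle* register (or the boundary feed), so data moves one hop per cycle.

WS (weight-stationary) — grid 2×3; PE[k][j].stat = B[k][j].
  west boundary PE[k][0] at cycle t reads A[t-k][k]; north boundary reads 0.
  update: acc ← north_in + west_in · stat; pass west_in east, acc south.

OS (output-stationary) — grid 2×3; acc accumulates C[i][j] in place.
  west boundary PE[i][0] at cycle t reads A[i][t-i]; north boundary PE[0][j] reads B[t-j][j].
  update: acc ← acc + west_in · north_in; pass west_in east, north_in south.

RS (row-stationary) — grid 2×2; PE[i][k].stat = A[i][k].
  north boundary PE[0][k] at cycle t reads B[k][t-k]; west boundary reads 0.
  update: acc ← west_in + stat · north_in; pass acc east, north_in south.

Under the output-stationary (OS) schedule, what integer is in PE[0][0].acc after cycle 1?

PE[0][0].acc = 42

OS on a 2×3 grid — tracing PE[0][0] and its feeders:
  [0] (0,0) acc=30 (h:6 v:5)
  [1] (0,0) acc=42 (h:4 v:3)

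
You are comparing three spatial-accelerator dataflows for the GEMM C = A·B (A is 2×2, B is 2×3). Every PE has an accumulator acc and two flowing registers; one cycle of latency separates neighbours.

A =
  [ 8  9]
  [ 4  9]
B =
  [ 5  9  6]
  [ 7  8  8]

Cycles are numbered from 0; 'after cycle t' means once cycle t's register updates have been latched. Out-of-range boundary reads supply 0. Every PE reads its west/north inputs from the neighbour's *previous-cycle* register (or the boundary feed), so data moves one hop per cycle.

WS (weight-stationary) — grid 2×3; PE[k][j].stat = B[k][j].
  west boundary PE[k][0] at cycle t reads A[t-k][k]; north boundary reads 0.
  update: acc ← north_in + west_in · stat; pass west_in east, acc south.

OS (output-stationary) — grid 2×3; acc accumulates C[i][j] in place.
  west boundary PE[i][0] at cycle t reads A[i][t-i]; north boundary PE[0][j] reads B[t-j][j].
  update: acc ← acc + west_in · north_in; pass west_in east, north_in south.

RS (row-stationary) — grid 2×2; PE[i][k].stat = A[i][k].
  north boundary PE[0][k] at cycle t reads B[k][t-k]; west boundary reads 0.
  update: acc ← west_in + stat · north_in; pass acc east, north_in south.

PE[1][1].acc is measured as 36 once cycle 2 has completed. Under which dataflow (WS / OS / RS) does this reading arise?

Under WS (2×3), PE[1][1]:
  c0 r1c1: 0 / 0 / 0
  c1 r1c1: 0 / 0 / 0
  c2 r1c1: 144 / 9 / 144
Under OS (2×3), PE[1][1]:
  c0 r1c1: 0 / 0 / 0
  c1 r1c1: 0 / 0 / 0
  c2 r1c1: 36 / 4 / 9
Under RS (2×2), PE[1][1]:
  c0 r1c1: 0 / 0 / 0
  c1 r1c1: 0 / 0 / 0
  c2 r1c1: 83 / 83 / 7

dataflow = OS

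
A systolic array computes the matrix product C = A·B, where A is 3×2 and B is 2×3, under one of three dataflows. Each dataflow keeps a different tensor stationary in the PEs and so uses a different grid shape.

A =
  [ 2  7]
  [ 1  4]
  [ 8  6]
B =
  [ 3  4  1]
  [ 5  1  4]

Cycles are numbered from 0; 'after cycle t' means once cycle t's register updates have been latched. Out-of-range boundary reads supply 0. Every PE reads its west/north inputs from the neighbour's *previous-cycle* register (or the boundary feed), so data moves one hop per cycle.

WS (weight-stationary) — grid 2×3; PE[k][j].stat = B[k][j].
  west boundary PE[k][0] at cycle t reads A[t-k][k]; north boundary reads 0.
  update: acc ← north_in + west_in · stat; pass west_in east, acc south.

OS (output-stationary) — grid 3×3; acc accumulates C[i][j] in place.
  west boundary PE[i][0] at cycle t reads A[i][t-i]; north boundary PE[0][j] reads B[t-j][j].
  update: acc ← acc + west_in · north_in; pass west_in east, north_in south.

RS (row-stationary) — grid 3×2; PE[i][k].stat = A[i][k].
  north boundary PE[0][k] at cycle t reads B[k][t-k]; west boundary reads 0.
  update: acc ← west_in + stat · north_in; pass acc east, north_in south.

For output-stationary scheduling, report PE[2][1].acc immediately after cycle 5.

OS 3×3: PE[2][1] cycle-by-cycle (with neighbour feeds):
  step 0 · PE1,1: acc=0; fwd→0 fwd↓0
  step 0 · PE2,0: acc=0; fwd→0 fwd↓0
  step 0 · PE2,1: acc=0; fwd→0 fwd↓0
  step 1 · PE1,1: acc=0; fwd→0 fwd↓0
  step 1 · PE2,0: acc=0; fwd→0 fwd↓0
  step 1 · PE2,1: acc=0; fwd→0 fwd↓0
  step 2 · PE1,1: acc=4; fwd→1 fwd↓4
  step 2 · PE2,0: acc=24; fwd→8 fwd↓3
  step 2 · PE2,1: acc=0; fwd→0 fwd↓0
  step 3 · PE1,1: acc=8; fwd→4 fwd↓1
  step 3 · PE2,0: acc=54; fwd→6 fwd↓5
  step 3 · PE2,1: acc=32; fwd→8 fwd↓4
  step 4 · PE1,1: acc=8; fwd→0 fwd↓0
  step 4 · PE2,0: acc=54; fwd→0 fwd↓0
  step 4 · PE2,1: acc=38; fwd→6 fwd↓1
  step 5 · PE1,1: acc=8; fwd→0 fwd↓0
  step 5 · PE2,0: acc=54; fwd→0 fwd↓0
  step 5 · PE2,1: acc=38; fwd→0 fwd↓0

PE[2][1].acc = 38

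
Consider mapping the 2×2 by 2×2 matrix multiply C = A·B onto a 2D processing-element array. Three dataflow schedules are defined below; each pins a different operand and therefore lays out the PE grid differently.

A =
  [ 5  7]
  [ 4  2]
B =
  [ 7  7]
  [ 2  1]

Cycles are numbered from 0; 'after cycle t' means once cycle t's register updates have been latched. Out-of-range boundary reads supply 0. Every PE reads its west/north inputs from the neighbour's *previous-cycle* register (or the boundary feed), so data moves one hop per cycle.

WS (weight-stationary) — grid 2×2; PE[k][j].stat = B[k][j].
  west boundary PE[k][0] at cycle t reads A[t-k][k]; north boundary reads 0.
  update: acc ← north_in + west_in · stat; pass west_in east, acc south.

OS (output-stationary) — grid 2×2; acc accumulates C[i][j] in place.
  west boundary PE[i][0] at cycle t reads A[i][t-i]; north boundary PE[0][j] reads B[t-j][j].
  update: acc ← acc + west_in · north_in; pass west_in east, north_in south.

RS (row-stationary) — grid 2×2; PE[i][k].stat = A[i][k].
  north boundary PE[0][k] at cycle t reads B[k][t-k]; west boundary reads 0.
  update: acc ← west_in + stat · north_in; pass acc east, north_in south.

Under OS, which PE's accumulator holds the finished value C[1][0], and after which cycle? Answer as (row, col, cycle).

Under OS, C[1][0] lands at PE[1][0]:
  @0  [1,0]  acc 0  |  →0  ↓0
  @1  [1,0]  acc 28  |  →4  ↓7
  @2  [1,0]  acc 32  |  →2  ↓2

(row, col, cycle) = (1, 0, 2)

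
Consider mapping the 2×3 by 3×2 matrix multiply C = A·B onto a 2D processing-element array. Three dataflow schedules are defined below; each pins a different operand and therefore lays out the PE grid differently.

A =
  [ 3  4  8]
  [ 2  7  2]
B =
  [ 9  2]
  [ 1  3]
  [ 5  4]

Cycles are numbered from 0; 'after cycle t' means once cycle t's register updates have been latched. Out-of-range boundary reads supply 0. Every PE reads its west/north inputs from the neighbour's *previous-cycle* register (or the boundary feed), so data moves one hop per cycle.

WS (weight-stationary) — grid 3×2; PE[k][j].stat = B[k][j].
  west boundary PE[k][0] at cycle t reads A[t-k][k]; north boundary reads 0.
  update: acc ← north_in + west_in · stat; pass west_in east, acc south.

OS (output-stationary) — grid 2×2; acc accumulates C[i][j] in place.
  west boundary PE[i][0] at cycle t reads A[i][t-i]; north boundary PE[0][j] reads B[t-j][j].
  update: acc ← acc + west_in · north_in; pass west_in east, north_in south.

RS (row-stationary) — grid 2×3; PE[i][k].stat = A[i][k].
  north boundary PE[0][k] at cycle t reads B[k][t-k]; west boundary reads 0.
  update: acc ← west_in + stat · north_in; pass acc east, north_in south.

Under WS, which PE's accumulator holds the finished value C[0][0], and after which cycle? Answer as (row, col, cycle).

(row, col, cycle) = (2, 0, 2)

WS — PE[2][0] is where C[0][0] collects:
  step 0 · PE2,0: acc=0; fwd→0 fwd↓0
  step 1 · PE2,0: acc=0; fwd→0 fwd↓0
  step 2 · PE2,0: acc=71; fwd→8 fwd↓71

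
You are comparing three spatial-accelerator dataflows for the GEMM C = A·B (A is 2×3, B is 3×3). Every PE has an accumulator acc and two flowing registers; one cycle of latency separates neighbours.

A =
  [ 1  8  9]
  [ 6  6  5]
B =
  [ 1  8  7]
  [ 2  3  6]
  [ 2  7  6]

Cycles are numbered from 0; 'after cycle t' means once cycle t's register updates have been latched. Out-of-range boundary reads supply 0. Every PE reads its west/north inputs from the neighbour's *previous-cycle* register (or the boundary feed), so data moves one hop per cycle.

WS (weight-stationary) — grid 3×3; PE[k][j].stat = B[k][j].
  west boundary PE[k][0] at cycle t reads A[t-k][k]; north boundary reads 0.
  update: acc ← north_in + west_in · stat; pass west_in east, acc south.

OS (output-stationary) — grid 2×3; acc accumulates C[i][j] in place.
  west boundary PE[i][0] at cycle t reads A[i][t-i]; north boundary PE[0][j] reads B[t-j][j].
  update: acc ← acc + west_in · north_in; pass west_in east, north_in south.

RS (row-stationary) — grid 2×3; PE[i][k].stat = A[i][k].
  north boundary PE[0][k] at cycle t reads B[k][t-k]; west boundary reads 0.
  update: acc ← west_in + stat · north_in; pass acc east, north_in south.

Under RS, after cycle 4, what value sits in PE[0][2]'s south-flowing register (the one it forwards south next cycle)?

RS 2×3: PE[0][2] cycle-by-cycle (with neighbour feeds):
  step 0 · PE0,1: acc=0; fwd→0 fwd↓0
  step 0 · PE0,2: acc=0; fwd→0 fwd↓0
  step 1 · PE0,1: acc=17; fwd→17 fwd↓2
  step 1 · PE0,2: acc=0; fwd→0 fwd↓0
  step 2 · PE0,1: acc=32; fwd→32 fwd↓3
  step 2 · PE0,2: acc=35; fwd→35 fwd↓2
  step 3 · PE0,1: acc=55; fwd→55 fwd↓6
  step 3 · PE0,2: acc=95; fwd→95 fwd↓7
  step 4 · PE0,1: acc=0; fwd→0 fwd↓0
  step 4 · PE0,2: acc=109; fwd→109 fwd↓6

register = 6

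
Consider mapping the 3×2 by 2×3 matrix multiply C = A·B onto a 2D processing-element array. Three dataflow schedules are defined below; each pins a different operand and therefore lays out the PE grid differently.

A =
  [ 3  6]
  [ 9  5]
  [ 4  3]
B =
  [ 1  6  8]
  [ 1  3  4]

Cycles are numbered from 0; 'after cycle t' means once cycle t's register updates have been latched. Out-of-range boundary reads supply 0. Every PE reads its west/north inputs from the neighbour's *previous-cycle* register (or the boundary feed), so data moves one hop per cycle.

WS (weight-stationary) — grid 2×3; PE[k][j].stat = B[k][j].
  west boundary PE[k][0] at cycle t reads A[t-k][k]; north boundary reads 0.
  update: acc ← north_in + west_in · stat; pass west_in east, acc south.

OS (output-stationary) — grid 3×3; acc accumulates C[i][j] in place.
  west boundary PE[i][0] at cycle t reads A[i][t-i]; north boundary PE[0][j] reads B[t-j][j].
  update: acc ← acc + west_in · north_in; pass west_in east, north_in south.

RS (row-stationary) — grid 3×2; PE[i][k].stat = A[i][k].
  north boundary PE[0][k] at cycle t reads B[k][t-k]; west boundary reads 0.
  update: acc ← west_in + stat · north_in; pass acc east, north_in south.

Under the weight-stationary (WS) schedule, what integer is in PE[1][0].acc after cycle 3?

PE[1][0].acc = 7

Tracing WS — 2×3 array, target PE[1][0]:
  step 0 · PE0,0: acc=3; fwd→3 fwd↓3
  step 0 · PE1,0: acc=0; fwd→0 fwd↓0
  step 1 · PE0,0: acc=9; fwd→9 fwd↓9
  step 1 · PE1,0: acc=9; fwd→6 fwd↓9
  step 2 · PE0,0: acc=4; fwd→4 fwd↓4
  step 2 · PE1,0: acc=14; fwd→5 fwd↓14
  step 3 · PE0,0: acc=0; fwd→0 fwd↓0
  step 3 · PE1,0: acc=7; fwd→3 fwd↓7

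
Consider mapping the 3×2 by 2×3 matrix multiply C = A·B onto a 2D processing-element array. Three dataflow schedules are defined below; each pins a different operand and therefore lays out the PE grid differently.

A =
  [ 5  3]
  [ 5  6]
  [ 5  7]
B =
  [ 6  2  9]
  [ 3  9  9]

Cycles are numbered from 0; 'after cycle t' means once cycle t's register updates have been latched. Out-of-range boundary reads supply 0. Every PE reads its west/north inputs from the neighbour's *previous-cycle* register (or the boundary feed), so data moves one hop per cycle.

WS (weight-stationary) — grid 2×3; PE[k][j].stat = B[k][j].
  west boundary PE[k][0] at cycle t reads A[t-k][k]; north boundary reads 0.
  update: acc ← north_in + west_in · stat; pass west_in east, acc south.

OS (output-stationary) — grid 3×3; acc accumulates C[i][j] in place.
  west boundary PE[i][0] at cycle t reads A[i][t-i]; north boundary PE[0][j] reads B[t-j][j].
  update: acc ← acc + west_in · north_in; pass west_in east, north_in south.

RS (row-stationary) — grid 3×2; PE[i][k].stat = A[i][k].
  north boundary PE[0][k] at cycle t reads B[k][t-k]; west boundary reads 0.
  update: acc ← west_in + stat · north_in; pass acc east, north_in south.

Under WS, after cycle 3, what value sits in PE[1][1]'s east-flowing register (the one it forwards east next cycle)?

register = 6

WS 2×3: PE[1][1] cycle-by-cycle (with neighbour feeds):
  step 0 · PE0,1: acc=0; fwd→0 fwd↓0
  step 0 · PE1,0: acc=0; fwd→0 fwd↓0
  step 0 · PE1,1: acc=0; fwd→0 fwd↓0
  step 1 · PE0,1: acc=10; fwd→5 fwd↓10
  step 1 · PE1,0: acc=39; fwd→3 fwd↓39
  step 1 · PE1,1: acc=0; fwd→0 fwd↓0
  step 2 · PE0,1: acc=10; fwd→5 fwd↓10
  step 2 · PE1,0: acc=48; fwd→6 fwd↓48
  step 2 · PE1,1: acc=37; fwd→3 fwd↓37
  step 3 · PE0,1: acc=10; fwd→5 fwd↓10
  step 3 · PE1,0: acc=51; fwd→7 fwd↓51
  step 3 · PE1,1: acc=64; fwd→6 fwd↓64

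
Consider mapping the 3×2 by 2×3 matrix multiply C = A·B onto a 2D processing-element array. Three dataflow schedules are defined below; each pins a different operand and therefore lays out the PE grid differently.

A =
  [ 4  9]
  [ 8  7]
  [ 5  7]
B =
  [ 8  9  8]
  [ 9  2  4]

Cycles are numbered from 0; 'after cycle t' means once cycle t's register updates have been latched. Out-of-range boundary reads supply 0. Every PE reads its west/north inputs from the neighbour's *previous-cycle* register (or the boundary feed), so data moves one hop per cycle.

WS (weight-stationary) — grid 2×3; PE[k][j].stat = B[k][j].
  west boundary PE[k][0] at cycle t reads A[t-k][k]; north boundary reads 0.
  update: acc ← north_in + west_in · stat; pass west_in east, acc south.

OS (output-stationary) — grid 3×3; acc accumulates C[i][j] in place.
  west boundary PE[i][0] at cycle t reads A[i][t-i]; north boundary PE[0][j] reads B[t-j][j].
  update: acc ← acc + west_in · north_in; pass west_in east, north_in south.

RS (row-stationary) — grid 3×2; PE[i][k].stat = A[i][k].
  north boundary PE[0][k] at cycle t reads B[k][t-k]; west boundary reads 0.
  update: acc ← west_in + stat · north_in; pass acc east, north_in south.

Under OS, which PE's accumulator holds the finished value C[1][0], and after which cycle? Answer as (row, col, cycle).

Under OS, C[1][0] lands at PE[1][0]:
  after 0 — PE[1][0] acc=0, pass-E 0, pass-S 0
  after 1 — PE[1][0] acc=64, pass-E 8, pass-S 8
  after 2 — PE[1][0] acc=127, pass-E 7, pass-S 9

(row, col, cycle) = (1, 0, 2)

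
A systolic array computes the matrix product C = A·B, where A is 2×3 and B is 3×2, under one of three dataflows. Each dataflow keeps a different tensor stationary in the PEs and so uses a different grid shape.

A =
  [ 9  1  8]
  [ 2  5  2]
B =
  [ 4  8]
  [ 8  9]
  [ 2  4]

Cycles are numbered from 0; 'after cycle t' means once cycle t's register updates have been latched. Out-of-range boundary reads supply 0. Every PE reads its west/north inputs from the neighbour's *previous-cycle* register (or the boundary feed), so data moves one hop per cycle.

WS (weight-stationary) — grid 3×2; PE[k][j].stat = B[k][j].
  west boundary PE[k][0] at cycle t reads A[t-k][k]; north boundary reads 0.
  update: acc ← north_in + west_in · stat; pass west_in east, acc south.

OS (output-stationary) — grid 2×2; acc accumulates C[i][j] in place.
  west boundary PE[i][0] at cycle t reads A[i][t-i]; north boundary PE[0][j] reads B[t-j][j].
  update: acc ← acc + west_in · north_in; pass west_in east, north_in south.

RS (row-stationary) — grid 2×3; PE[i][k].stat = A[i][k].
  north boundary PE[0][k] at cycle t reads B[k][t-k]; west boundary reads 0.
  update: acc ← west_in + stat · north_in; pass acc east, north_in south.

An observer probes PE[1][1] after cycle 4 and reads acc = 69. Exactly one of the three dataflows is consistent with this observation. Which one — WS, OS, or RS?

dataflow = OS

— WS: 3×2; PE[1][1] trace:
  cycle 0: PE[1][1] → acc 0, east 0, south 0
  cycle 1: PE[1][1] → acc 0, east 0, south 0
  cycle 2: PE[1][1] → acc 81, east 1, south 81
  cycle 3: PE[1][1] → acc 61, east 5, south 61
  cycle 4: PE[1][1] → acc 0, east 0, south 0
— OS: 2×2; PE[1][1] trace:
  cycle 0: PE[1][1] → acc 0, east 0, south 0
  cycle 1: PE[1][1] → acc 0, east 0, south 0
  cycle 2: PE[1][1] → acc 16, east 2, south 8
  cycle 3: PE[1][1] → acc 61, east 5, south 9
  cycle 4: PE[1][1] → acc 69, east 2, south 4
— RS: 2×3; PE[1][1] trace:
  cycle 0: PE[1][1] → acc 0, east 0, south 0
  cycle 1: PE[1][1] → acc 0, east 0, south 0
  cycle 2: PE[1][1] → acc 48, east 48, south 8
  cycle 3: PE[1][1] → acc 61, east 61, south 9
  cycle 4: PE[1][1] → acc 0, east 0, south 0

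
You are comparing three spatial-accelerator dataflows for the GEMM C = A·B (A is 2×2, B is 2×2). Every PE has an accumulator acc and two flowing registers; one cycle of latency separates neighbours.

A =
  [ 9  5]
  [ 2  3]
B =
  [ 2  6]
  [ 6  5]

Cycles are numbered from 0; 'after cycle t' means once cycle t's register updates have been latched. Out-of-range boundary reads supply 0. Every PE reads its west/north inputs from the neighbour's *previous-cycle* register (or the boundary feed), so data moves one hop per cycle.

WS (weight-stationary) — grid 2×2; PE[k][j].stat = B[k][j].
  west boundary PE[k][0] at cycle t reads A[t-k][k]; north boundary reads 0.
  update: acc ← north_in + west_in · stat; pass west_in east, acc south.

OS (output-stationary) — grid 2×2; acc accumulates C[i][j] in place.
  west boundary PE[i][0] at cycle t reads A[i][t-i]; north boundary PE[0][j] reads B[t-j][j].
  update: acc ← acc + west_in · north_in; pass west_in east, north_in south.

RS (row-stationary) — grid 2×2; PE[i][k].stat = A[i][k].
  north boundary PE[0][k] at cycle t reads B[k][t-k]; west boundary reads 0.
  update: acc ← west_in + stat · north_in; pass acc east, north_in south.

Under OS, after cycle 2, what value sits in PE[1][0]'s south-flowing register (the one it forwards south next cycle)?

OS on a 2×2 grid — tracing PE[1][0] and its feeders:
  @0  [0,0]  acc 18  |  →9  ↓2
  @0  [1,0]  acc 0  |  →0  ↓0
  @1  [0,0]  acc 48  |  →5  ↓6
  @1  [1,0]  acc 4  |  →2  ↓2
  @2  [0,0]  acc 48  |  →0  ↓0
  @2  [1,0]  acc 22  |  →3  ↓6

register = 6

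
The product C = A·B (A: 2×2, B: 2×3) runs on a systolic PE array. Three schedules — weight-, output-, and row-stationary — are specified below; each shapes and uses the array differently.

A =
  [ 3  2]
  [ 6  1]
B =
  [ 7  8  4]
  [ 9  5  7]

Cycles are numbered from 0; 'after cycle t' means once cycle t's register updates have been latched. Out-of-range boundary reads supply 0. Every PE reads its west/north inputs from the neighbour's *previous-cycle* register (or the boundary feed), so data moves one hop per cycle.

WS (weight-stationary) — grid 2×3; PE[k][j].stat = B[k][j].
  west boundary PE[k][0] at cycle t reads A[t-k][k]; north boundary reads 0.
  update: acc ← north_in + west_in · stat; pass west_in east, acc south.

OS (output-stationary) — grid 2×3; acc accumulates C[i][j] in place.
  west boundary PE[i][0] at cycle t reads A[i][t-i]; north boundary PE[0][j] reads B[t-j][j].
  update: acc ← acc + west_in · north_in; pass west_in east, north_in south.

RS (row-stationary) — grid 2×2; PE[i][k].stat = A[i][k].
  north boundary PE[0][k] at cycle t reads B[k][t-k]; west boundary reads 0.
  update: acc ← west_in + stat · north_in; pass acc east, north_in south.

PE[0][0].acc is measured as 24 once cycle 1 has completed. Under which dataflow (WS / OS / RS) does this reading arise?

dataflow = RS

WS (2×3 grid), PE[0][0]:
  cycle 0: PE[0][0] → acc 21, east 3, south 21
  cycle 1: PE[0][0] → acc 42, east 6, south 42
OS (2×3 grid), PE[0][0]:
  cycle 0: PE[0][0] → acc 21, east 3, south 7
  cycle 1: PE[0][0] → acc 39, east 2, south 9
RS (2×2 grid), PE[0][0]:
  cycle 0: PE[0][0] → acc 21, east 21, south 7
  cycle 1: PE[0][0] → acc 24, east 24, south 8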